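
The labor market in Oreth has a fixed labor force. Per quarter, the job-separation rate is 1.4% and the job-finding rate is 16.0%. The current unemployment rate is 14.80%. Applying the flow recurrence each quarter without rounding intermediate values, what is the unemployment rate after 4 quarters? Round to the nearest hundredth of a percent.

Unemployment rate after four quarters ≈ 11.19%.

With a fixed labor force, u_{t+1} = u_t + s·(1−u_t) − f·u_t = u_t·(1−s−f) + s.
Here 1−s−f = 0.826 and s = 0.014.
u_1 = 0.148000 × 0.826 + 0.014 = 0.136248.
u_2 = 0.136248 × 0.826 + 0.014 = 0.126541.
u_3 = 0.126541 × 0.826 + 0.014 = 0.118523.
u_4 = 0.118523 × 0.826 + 0.014 = 0.111900.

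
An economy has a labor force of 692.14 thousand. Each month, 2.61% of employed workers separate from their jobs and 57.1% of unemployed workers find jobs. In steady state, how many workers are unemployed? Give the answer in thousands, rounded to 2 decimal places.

About 30.25 thousand are unemployed in steady state.

Steady-state unemployment rate u* = s/(s+f) = 2.61/(2.61+57.1) = 0.043711.
Unemployed = u* × labor force = 0.043711 × 692.14 ≈ 30.25 thousand.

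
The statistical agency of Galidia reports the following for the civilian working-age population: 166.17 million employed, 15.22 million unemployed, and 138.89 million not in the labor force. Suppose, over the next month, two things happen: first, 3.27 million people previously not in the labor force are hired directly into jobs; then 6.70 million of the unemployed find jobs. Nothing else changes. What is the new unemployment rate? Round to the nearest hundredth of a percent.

Initially, labor force = 166.17 + 15.22 = 181.39 million, so u = 15.22/181.39 = 8.39%.
After the first change, employed and labor force both rise by 3.27; unemployed unchanged → E = 169.44, U = 15.22, labor force = 184.66 million.
After the second change, unemployed falls and employed rises by 6.70; labor force unchanged → E = 176.14, U = 8.52, labor force = 184.66 million.
New unemployment rate = 8.52 / 184.66 = 4.61%.

New unemployment rate ≈ 4.61%.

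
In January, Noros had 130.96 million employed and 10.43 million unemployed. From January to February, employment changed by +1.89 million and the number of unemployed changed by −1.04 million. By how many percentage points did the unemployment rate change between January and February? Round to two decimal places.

January: labor force = 130.96 + 10.43 = 141.39; u = 10.43/141.39 = 7.38%.
February: labor force = 132.85 + 9.39 = 142.24; u = 9.39/142.24 = 6.60%.
Change = 6.60% − 7.38% = −0.78 pp.

The unemployment rate changed by −0.78 percentage points.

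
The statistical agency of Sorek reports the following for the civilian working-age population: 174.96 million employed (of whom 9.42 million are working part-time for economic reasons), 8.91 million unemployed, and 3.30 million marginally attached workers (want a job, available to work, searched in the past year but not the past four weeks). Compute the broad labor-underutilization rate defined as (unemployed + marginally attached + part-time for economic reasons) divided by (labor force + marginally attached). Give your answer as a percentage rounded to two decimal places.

Labor force = 174.96 + 8.91 = 183.87 million.
Numerator = 8.91 + 3.30 + 9.42 = 21.63 million.
Denominator = 183.87 + 3.30 = 187.17 million.
Broad rate = 21.63 / 187.17 = 11.56%.

Broad underutilization rate ≈ 11.56%.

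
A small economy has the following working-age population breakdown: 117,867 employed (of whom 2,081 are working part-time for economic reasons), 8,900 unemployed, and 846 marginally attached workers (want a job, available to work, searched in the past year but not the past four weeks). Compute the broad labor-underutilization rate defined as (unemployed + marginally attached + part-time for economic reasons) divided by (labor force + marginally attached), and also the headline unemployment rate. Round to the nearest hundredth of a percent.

Broad underutilization rate ≈ 9.27%; headline unemployment rate ≈ 7.02%.

Labor force = 117,867 + 8,900 = 126,767.
Numerator = 8,900 + 846 + 2,081 = 11,827.
Denominator = 126,767 + 846 = 127,613.
Broad rate = 11,827 / 127,613 = 9.27%.
Headline unemployment rate = 8,900 / 126,767 = 7.02%.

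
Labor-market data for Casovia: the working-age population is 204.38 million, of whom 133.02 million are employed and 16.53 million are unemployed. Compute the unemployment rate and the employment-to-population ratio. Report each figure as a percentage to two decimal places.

Unemployment rate ≈ 11.05%; employment-population ratio ≈ 65.08%.

Labor force = employed + unemployed = 133.02 + 16.53 = 149.55 million.
Unemployment rate = 16.53 / 149.55 = 11.05%.
Employment-population ratio = 133.02 / 204.38 = 65.08%.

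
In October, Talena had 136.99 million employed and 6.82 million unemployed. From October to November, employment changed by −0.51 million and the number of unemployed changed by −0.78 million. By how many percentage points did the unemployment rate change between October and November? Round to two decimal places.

The unemployment rate changed by −0.50 percentage points.

October: labor force = 136.99 + 6.82 = 143.81; u = 6.82/143.81 = 4.74%.
November: labor force = 136.48 + 6.04 = 142.52; u = 6.04/142.52 = 4.24%.
Change = 4.24% − 4.74% = −0.50 pp.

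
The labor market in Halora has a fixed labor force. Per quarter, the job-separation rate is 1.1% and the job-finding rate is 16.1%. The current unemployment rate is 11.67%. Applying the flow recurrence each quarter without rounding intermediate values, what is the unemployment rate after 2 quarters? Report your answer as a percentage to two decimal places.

With a fixed labor force, u_{t+1} = u_t + s·(1−u_t) − f·u_t = u_t·(1−s−f) + s.
Here 1−s−f = 0.828 and s = 0.011.
u_1 = 0.116700 × 0.828 + 0.011 = 0.107628.
u_2 = 0.107628 × 0.828 + 0.011 = 0.100116.

Unemployment rate after two quarters ≈ 10.01%.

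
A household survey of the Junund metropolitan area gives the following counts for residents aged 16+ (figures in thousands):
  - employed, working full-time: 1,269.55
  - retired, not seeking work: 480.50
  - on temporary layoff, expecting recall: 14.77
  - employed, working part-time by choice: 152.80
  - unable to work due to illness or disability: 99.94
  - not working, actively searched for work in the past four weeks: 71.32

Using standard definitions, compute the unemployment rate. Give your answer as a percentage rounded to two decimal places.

Employed = 1,269.55 + 152.80 = 1,422.35 thousand.
Unemployed = 14.77 + 71.32 = 86.09 thousand (jobless and actively searching, or on temporary layoff).
Labor force = 1,422.35 + 86.09 = 1,508.44 thousand.
Unemployment rate = 86.09 / 1,508.44 = 5.71%.

Unemployment rate ≈ 5.71%.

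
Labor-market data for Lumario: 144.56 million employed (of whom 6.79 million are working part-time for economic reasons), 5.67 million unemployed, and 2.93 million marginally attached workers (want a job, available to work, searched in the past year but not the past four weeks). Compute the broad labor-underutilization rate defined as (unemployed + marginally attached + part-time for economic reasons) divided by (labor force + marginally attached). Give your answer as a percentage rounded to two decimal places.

Broad underutilization rate ≈ 10.05%.

Labor force = 144.56 + 5.67 = 150.23 million.
Numerator = 5.67 + 2.93 + 6.79 = 15.39 million.
Denominator = 150.23 + 2.93 = 153.16 million.
Broad rate = 15.39 / 153.16 = 10.05%.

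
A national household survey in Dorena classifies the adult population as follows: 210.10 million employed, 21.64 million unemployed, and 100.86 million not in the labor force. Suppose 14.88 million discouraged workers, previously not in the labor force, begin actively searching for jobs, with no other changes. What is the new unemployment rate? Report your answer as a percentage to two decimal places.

New unemployment rate ≈ 14.81%.

Initially, labor force = 210.10 + 21.64 = 231.74 million, so u = 21.64/231.74 = 9.34%.
After the change, unemployed and labor force both rise by 14.88 → E = 210.10, U = 36.52, labor force = 246.62 million.
New unemployment rate = 36.52 / 246.62 = 14.81%.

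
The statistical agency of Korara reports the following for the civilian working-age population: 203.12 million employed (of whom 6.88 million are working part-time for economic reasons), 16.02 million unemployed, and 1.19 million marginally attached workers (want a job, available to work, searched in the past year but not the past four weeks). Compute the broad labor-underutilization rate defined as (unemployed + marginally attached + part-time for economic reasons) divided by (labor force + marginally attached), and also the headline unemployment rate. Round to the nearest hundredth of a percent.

Labor force = 203.12 + 16.02 = 219.14 million.
Numerator = 16.02 + 1.19 + 6.88 = 24.09 million.
Denominator = 219.14 + 1.19 = 220.33 million.
Broad rate = 24.09 / 220.33 = 10.93%.
Headline unemployment rate = 16.02 / 219.14 = 7.31%.

Broad underutilization rate ≈ 10.93%; headline unemployment rate ≈ 7.31%.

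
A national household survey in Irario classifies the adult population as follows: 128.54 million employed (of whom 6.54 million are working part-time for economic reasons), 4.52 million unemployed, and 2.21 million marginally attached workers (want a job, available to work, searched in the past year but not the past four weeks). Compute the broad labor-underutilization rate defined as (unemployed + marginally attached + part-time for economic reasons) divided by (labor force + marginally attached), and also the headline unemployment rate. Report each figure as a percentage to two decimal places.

Broad underutilization rate ≈ 9.81%; headline unemployment rate ≈ 3.40%.

Labor force = 128.54 + 4.52 = 133.06 million.
Numerator = 4.52 + 2.21 + 6.54 = 13.27 million.
Denominator = 133.06 + 2.21 = 135.27 million.
Broad rate = 13.27 / 135.27 = 9.81%.
Headline unemployment rate = 4.52 / 133.06 = 3.40%.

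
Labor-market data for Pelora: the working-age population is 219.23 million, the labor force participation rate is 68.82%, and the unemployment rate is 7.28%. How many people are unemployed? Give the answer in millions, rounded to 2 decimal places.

About 10.98 million are unemployed.

Labor force = 0.6882 × 219.23 = 150.87 million.
Unemployed = 0.0728 × 150.87 ≈ 10.98 million.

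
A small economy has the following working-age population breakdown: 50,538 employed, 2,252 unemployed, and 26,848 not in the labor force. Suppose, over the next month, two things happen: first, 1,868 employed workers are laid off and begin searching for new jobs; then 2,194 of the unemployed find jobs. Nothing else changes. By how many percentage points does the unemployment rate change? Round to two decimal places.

The unemployment rate changes by −0.62 percentage points.

Initially, labor force = 50,538 + 2,252 = 52,790, so u = 2,252/52,790 = 4.27%.
After the first change, employed falls and unemployed rises by 1,868; labor force unchanged → E = 48,670, U = 4,120, labor force = 52,790.
After the second change, unemployed falls and employed rises by 2,194; labor force unchanged → E = 50,864, U = 1,926, labor force = 52,790.
New unemployment rate = 1,926 / 52,790 = 3.65%.
Change = 3.65% − 4.27% = −0.62 percentage points.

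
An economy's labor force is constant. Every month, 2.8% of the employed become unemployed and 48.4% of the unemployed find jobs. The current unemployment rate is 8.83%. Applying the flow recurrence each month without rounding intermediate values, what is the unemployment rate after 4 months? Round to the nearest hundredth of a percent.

With a fixed labor force, u_{t+1} = u_t + s·(1−u_t) − f·u_t = u_t·(1−s−f) + s.
Here 1−s−f = 0.488 and s = 0.028.
u_1 = 0.088300 × 0.488 + 0.028 = 0.071090.
u_2 = 0.071090 × 0.488 + 0.028 = 0.062692.
u_3 = 0.062692 × 0.488 + 0.028 = 0.058594.
u_4 = 0.058594 × 0.488 + 0.028 = 0.056594.

Unemployment rate after four months ≈ 5.66%.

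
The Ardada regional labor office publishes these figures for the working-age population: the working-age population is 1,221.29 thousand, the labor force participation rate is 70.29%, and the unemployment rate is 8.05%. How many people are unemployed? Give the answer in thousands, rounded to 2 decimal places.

About 69.10 thousand are unemployed.

Labor force = 0.7029 × 1,221.29 = 858.44 thousand.
Unemployed = 0.0805 × 858.44 ≈ 69.10 thousand.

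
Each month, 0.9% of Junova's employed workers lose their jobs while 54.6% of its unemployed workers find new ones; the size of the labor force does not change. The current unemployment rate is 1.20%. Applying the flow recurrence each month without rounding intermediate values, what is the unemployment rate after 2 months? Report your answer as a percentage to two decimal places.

Unemployment rate after two months ≈ 1.54%.

With a fixed labor force, u_{t+1} = u_t + s·(1−u_t) − f·u_t = u_t·(1−s−f) + s.
Here 1−s−f = 0.445 and s = 0.009.
u_1 = 0.012000 × 0.445 + 0.009 = 0.014340.
u_2 = 0.014340 × 0.445 + 0.009 = 0.015381.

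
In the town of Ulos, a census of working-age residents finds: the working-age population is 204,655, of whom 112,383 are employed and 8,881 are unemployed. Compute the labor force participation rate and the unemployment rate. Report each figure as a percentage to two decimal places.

Labor force = employed + unemployed = 112,383 + 8,881 = 121,264.
Unemployment rate = 8,881 / 121,264 = 7.32%.
Labor force participation rate = 121,264 / 204,655 = 59.25%.

Labor force participation rate ≈ 59.25%; unemployment rate ≈ 7.32%.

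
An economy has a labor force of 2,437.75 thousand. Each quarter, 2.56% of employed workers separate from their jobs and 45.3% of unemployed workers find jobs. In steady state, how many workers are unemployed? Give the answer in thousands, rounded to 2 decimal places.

Steady-state unemployment rate u* = s/(s+f) = 2.56/(2.56+45.3) = 0.053489.
Unemployed = u* × labor force = 0.053489 × 2,437.75 ≈ 130.39 thousand.

About 130.39 thousand are unemployed in steady state.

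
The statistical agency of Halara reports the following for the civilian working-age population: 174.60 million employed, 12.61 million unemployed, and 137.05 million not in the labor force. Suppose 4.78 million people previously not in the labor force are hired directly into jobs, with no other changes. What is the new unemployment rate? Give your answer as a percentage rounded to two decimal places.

New unemployment rate ≈ 6.57%.

Initially, labor force = 174.60 + 12.61 = 187.21 million, so u = 12.61/187.21 = 6.74%.
After the change, employed and labor force both rise by 4.78; unemployed unchanged → E = 179.38, U = 12.61, labor force = 191.99 million.
New unemployment rate = 12.61 / 191.99 = 6.57%.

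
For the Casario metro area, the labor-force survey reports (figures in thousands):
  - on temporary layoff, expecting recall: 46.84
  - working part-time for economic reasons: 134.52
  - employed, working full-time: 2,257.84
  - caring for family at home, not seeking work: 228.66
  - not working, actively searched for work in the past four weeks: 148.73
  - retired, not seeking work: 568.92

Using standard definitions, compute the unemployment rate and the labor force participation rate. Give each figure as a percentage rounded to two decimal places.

Employed = 134.52 + 2,257.84 = 2,392.36 thousand (anyone who worked, including part-time for economic reasons, counts as employed).
Unemployed = 46.84 + 148.73 = 195.57 thousand (jobless and actively searching, or on temporary layoff).
Labor force = 2,392.36 + 195.57 = 2,587.93 thousand.
Not in labor force = 228.66 + 568.92 = 797.58 thousand (those not working and not actively searching are outside the labor force).
Civilian working-age population = 2,587.93 + 797.58 = 3,385.51 thousand.
Unemployment rate = 195.57 / 2,587.93 = 7.56%.
Labor force participation rate = 2,587.93 / 3,385.51 = 76.44%.

Unemployment rate ≈ 7.56%; labor force participation rate ≈ 76.44%.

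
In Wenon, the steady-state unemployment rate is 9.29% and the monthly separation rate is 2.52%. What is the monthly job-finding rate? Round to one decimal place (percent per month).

From u* = s/(s+f): f = s·(1−u)/u.
f = 2.52 × (1 − 0.0929) / 0.0929 = 2.2859 / 0.0929 ≈ 24.6% per month.

Job-finding rate ≈ 24.6% per month.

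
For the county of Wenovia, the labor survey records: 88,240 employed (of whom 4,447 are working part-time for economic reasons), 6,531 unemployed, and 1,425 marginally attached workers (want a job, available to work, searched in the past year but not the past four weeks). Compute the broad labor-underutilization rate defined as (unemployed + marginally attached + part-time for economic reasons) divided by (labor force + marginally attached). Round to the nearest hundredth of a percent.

Labor force = 88,240 + 6,531 = 94,771.
Numerator = 6,531 + 1,425 + 4,447 = 12,403.
Denominator = 94,771 + 1,425 = 96,196.
Broad rate = 12,403 / 96,196 = 12.89%.

Broad underutilization rate ≈ 12.89%.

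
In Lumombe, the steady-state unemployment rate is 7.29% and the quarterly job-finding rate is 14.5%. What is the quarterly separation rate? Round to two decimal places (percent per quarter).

From u* = s/(s+f): s = u·f/(1−u).
s = 0.0729 × 14.5 / (1 − 0.0729) = 1.0571 / 0.9271 ≈ 1.14% per quarter.

Separation rate ≈ 1.14% per quarter.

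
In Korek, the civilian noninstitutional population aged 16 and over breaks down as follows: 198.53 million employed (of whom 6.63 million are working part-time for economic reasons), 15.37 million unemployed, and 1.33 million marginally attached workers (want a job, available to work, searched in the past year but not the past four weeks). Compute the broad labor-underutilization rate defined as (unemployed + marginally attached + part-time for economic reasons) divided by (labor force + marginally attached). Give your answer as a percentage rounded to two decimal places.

Broad underutilization rate ≈ 10.84%.

Labor force = 198.53 + 15.37 = 213.90 million.
Numerator = 15.37 + 1.33 + 6.63 = 23.33 million.
Denominator = 213.90 + 1.33 = 215.23 million.
Broad rate = 23.33 / 215.23 = 10.84%.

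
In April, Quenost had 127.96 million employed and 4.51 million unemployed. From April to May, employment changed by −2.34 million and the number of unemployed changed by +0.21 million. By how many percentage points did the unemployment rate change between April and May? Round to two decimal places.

The unemployment rate changed by +0.22 percentage points.

April: labor force = 127.96 + 4.51 = 132.47; u = 4.51/132.47 = 3.40%.
May: labor force = 125.62 + 4.72 = 130.34; u = 4.72/130.34 = 3.62%.
Change = 3.62% − 3.40% = +0.22 pp.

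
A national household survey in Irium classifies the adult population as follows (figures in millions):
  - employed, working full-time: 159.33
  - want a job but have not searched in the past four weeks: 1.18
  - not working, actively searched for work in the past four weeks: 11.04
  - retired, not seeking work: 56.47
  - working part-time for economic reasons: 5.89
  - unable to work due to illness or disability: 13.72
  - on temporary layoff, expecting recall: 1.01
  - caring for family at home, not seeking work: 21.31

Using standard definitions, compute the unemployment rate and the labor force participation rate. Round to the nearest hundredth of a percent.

Employed = 159.33 + 5.89 = 165.22 million (anyone who worked, including part-time for economic reasons, counts as employed).
Unemployed = 11.04 + 1.01 = 12.05 million (jobless and actively searching, or on temporary layoff).
Labor force = 165.22 + 12.05 = 177.27 million.
Not in labor force = 1.18 + 56.47 + 13.72 + 21.31 = 92.68 million (those not working and not actively searching are outside the labor force — including those who want a job but have given up searching).
Civilian working-age population = 177.27 + 92.68 = 269.95 million.
Unemployment rate = 12.05 / 177.27 = 6.80%.
Labor force participation rate = 177.27 / 269.95 = 65.67%.

Unemployment rate ≈ 6.80%; labor force participation rate ≈ 65.67%.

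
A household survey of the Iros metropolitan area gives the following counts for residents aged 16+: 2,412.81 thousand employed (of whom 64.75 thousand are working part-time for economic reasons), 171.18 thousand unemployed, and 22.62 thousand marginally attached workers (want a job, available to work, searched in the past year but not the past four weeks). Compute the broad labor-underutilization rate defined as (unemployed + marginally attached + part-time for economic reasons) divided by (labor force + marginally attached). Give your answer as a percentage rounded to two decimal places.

Broad underutilization rate ≈ 9.92%.

Labor force = 2,412.81 + 171.18 = 2,583.99 thousand.
Numerator = 171.18 + 22.62 + 64.75 = 258.55 thousand.
Denominator = 2,583.99 + 22.62 = 2,606.61 thousand.
Broad rate = 258.55 / 2,606.61 = 9.92%.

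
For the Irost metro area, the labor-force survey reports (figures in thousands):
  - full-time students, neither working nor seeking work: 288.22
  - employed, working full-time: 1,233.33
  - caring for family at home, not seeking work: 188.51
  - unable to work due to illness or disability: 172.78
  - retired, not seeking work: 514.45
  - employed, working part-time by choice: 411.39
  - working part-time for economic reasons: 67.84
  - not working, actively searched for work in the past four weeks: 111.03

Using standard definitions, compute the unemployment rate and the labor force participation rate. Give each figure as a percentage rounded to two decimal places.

Unemployment rate ≈ 6.09%; labor force participation rate ≈ 61.04%.

Employed = 1,233.33 + 411.39 + 67.84 = 1,712.56 thousand (anyone who worked, including part-time for economic reasons, counts as employed).
Unemployed = 111.03 thousand.
Labor force = 1,712.56 + 111.03 = 1,823.59 thousand.
Not in labor force = 288.22 + 188.51 + 172.78 + 514.45 = 1,163.96 thousand (those not working and not actively searching are outside the labor force).
Civilian working-age population = 1,823.59 + 1,163.96 = 2,987.55 thousand.
Unemployment rate = 111.03 / 1,823.59 = 6.09%.
Labor force participation rate = 1,823.59 / 2,987.55 = 61.04%.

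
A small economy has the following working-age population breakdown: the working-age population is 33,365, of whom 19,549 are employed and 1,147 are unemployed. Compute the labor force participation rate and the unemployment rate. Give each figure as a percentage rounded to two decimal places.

Labor force = employed + unemployed = 19,549 + 1,147 = 20,696.
Unemployment rate = 1,147 / 20,696 = 5.54%.
Labor force participation rate = 20,696 / 33,365 = 62.03%.

Labor force participation rate ≈ 62.03%; unemployment rate ≈ 5.54%.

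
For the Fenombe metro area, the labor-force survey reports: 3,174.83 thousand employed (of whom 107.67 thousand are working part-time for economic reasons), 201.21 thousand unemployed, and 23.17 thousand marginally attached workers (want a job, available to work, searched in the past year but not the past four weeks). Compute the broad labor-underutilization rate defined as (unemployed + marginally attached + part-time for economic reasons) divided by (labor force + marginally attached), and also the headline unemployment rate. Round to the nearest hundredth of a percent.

Labor force = 3,174.83 + 201.21 = 3,376.04 thousand.
Numerator = 201.21 + 23.17 + 107.67 = 332.05 thousand.
Denominator = 3,376.04 + 23.17 = 3,399.21 thousand.
Broad rate = 332.05 / 3,399.21 = 9.77%.
Headline unemployment rate = 201.21 / 3,376.04 = 5.96%.

Broad underutilization rate ≈ 9.77%; headline unemployment rate ≈ 5.96%.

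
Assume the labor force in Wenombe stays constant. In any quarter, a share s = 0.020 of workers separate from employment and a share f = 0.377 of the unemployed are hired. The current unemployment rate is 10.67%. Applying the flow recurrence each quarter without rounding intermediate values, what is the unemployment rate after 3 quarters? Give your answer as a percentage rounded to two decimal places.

With a fixed labor force, u_{t+1} = u_t + s·(1−u_t) − f·u_t = u_t·(1−s−f) + s.
Here 1−s−f = 0.603 and s = 0.020.
u_1 = 0.106700 × 0.603 + 0.020 = 0.084340.
u_2 = 0.084340 × 0.603 + 0.020 = 0.070857.
u_3 = 0.070857 × 0.603 + 0.020 = 0.062727.

Unemployment rate after three quarters ≈ 6.27%.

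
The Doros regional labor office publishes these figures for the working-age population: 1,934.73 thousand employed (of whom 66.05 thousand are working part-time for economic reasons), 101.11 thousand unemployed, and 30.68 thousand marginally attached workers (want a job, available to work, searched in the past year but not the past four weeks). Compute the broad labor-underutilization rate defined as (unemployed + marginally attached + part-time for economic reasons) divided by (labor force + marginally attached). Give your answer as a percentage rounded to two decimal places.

Labor force = 1,934.73 + 101.11 = 2,035.84 thousand.
Numerator = 101.11 + 30.68 + 66.05 = 197.84 thousand.
Denominator = 2,035.84 + 30.68 = 2,066.52 thousand.
Broad rate = 197.84 / 2,066.52 = 9.57%.

Broad underutilization rate ≈ 9.57%.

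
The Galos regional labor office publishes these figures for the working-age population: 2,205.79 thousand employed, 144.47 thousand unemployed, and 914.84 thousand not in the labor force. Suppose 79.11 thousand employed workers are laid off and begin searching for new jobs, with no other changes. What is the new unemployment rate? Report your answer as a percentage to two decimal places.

New unemployment rate ≈ 9.51%.

Initially, labor force = 2,205.79 + 144.47 = 2,350.26 thousand, so u = 144.47/2,350.26 = 6.15%.
After the change, employed falls and unemployed rises by 79.11; labor force unchanged → E = 2,126.68, U = 223.58, labor force = 2,350.26 thousand.
New unemployment rate = 223.58 / 2,350.26 = 9.51%.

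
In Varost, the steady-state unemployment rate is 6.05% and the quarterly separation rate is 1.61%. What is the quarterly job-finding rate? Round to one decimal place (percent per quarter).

Job-finding rate ≈ 25.0% per quarter.

From u* = s/(s+f): f = s·(1−u)/u.
f = 1.61 × (1 − 0.0605) / 0.0605 = 1.5126 / 0.0605 ≈ 25.0% per quarter.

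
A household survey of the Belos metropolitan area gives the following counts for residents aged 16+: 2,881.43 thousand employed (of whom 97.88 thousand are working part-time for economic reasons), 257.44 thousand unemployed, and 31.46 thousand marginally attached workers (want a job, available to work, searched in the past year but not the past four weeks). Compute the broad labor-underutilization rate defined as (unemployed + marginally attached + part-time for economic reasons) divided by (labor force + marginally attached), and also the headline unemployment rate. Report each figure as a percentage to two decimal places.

Labor force = 2,881.43 + 257.44 = 3,138.87 thousand.
Numerator = 257.44 + 31.46 + 97.88 = 386.78 thousand.
Denominator = 3,138.87 + 31.46 = 3,170.33 thousand.
Broad rate = 386.78 / 3,170.33 = 12.20%.
Headline unemployment rate = 257.44 / 3,138.87 = 8.20%.

Broad underutilization rate ≈ 12.20%; headline unemployment rate ≈ 8.20%.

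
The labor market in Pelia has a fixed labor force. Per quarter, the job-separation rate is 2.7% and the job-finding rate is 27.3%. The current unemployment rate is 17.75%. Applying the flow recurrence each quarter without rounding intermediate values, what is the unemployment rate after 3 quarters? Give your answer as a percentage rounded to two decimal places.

With a fixed labor force, u_{t+1} = u_t + s·(1−u_t) − f·u_t = u_t·(1−s−f) + s.
Here 1−s−f = 0.700 and s = 0.027.
u_1 = 0.177500 × 0.700 + 0.027 = 0.151250.
u_2 = 0.151250 × 0.700 + 0.027 = 0.132875.
u_3 = 0.132875 × 0.700 + 0.027 = 0.120012.

Unemployment rate after three quarters ≈ 12.00%.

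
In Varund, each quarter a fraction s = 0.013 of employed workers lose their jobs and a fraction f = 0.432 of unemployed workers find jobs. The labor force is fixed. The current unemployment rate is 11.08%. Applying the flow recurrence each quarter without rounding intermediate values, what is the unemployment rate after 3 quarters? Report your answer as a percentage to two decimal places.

Unemployment rate after three quarters ≈ 4.32%.

With a fixed labor force, u_{t+1} = u_t + s·(1−u_t) − f·u_t = u_t·(1−s−f) + s.
Here 1−s−f = 0.555 and s = 0.013.
u_1 = 0.110800 × 0.555 + 0.013 = 0.074494.
u_2 = 0.074494 × 0.555 + 0.013 = 0.054344.
u_3 = 0.054344 × 0.555 + 0.013 = 0.043161.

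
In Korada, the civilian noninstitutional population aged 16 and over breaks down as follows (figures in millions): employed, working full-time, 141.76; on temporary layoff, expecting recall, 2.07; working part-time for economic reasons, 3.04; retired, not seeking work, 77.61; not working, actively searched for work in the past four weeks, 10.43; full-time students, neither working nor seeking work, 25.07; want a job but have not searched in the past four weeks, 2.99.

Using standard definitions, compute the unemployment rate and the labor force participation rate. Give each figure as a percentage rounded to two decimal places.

Unemployment rate ≈ 7.95%; labor force participation rate ≈ 59.82%.

Employed = 141.76 + 3.04 = 144.80 million (anyone who worked, including part-time for economic reasons, counts as employed).
Unemployed = 2.07 + 10.43 = 12.50 million (jobless and actively searching, or on temporary layoff).
Labor force = 144.80 + 12.50 = 157.30 million.
Not in labor force = 77.61 + 25.07 + 2.99 = 105.67 million (those not working and not actively searching are outside the labor force — including those who want a job but have given up searching).
Civilian working-age population = 157.30 + 105.67 = 262.97 million.
Unemployment rate = 12.50 / 157.30 = 7.95%.
Labor force participation rate = 157.30 / 262.97 = 59.82%.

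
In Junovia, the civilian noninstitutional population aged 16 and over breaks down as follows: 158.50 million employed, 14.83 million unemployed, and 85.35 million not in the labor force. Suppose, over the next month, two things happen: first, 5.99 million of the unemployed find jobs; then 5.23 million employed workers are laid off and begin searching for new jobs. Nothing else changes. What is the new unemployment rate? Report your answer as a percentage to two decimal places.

Initially, labor force = 158.50 + 14.83 = 173.33 million, so u = 14.83/173.33 = 8.56%.
After the first change, unemployed falls and employed rises by 5.99; labor force unchanged → E = 164.49, U = 8.84, labor force = 173.33 million.
After the second change, employed falls and unemployed rises by 5.23; labor force unchanged → E = 159.26, U = 14.07, labor force = 173.33 million.
New unemployment rate = 14.07 / 173.33 = 8.12%.

New unemployment rate ≈ 8.12%.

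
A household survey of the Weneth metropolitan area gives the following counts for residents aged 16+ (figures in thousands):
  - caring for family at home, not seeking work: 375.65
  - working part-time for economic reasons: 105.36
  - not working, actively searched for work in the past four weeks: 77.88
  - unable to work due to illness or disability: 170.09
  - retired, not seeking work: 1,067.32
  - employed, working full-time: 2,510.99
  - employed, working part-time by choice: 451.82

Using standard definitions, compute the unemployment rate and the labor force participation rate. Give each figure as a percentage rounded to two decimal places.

Employed = 105.36 + 2,510.99 + 451.82 = 3,068.17 thousand (anyone who worked, including part-time for economic reasons, counts as employed).
Unemployed = 77.88 thousand.
Labor force = 3,068.17 + 77.88 = 3,146.05 thousand.
Not in labor force = 375.65 + 170.09 + 1,067.32 = 1,613.06 thousand (those not working and not actively searching are outside the labor force).
Civilian working-age population = 3,146.05 + 1,613.06 = 4,759.11 thousand.
Unemployment rate = 77.88 / 3,146.05 = 2.48%.
Labor force participation rate = 3,146.05 / 4,759.11 = 66.11%.

Unemployment rate ≈ 2.48%; labor force participation rate ≈ 66.11%.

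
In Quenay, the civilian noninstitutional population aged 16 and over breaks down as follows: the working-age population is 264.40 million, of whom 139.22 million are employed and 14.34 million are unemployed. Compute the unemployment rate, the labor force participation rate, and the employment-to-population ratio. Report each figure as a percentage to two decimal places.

Labor force = employed + unemployed = 139.22 + 14.34 = 153.56 million.
Unemployment rate = 14.34 / 153.56 = 9.34%.
Labor force participation rate = 153.56 / 264.40 = 58.08%.
Employment-population ratio = 139.22 / 264.40 = 52.66%.

Unemployment rate ≈ 9.34%; labor force participation rate ≈ 58.08%; employment-population ratio ≈ 52.66%.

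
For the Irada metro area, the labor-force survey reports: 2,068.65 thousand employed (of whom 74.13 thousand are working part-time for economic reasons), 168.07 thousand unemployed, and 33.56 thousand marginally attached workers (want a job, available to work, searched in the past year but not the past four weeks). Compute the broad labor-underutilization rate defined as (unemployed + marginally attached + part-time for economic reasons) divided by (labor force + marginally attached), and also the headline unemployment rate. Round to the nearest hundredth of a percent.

Labor force = 2,068.65 + 168.07 = 2,236.72 thousand.
Numerator = 168.07 + 33.56 + 74.13 = 275.76 thousand.
Denominator = 2,236.72 + 33.56 = 2,270.28 thousand.
Broad rate = 275.76 / 2,270.28 = 12.15%.
Headline unemployment rate = 168.07 / 2,236.72 = 7.51%.

Broad underutilization rate ≈ 12.15%; headline unemployment rate ≈ 7.51%.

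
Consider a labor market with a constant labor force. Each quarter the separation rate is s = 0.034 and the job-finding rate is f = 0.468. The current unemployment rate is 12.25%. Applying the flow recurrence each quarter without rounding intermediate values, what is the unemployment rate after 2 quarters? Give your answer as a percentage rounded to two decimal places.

Unemployment rate after two quarters ≈ 8.13%.

With a fixed labor force, u_{t+1} = u_t + s·(1−u_t) − f·u_t = u_t·(1−s−f) + s.
Here 1−s−f = 0.498 and s = 0.034.
u_1 = 0.122500 × 0.498 + 0.034 = 0.095005.
u_2 = 0.095005 × 0.498 + 0.034 = 0.081312.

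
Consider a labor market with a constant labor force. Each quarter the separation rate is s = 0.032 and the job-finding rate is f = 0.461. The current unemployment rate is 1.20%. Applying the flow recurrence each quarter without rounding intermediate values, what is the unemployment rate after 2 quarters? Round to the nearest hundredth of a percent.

Unemployment rate after two quarters ≈ 5.13%.

With a fixed labor force, u_{t+1} = u_t + s·(1−u_t) − f·u_t = u_t·(1−s−f) + s.
Here 1−s−f = 0.507 and s = 0.032.
u_1 = 0.012000 × 0.507 + 0.032 = 0.038084.
u_2 = 0.038084 × 0.507 + 0.032 = 0.051309.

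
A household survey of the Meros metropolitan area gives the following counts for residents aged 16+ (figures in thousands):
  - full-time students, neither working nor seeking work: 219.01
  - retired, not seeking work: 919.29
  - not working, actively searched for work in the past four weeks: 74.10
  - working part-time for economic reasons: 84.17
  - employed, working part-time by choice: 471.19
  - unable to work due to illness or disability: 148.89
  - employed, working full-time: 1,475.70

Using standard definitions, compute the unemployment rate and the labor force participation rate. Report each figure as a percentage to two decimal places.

Employed = 84.17 + 471.19 + 1,475.70 = 2,031.06 thousand (anyone who worked, including part-time for economic reasons, counts as employed).
Unemployed = 74.10 thousand.
Labor force = 2,031.06 + 74.10 = 2,105.16 thousand.
Not in labor force = 219.01 + 919.29 + 148.89 = 1,287.19 thousand (those not working and not actively searching are outside the labor force).
Civilian working-age population = 2,105.16 + 1,287.19 = 3,392.35 thousand.
Unemployment rate = 74.10 / 2,105.16 = 3.52%.
Labor force participation rate = 2,105.16 / 3,392.35 = 62.06%.

Unemployment rate ≈ 3.52%; labor force participation rate ≈ 62.06%.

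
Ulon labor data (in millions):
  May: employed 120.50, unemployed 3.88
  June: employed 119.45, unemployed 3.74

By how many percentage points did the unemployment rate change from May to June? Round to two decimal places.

The unemployment rate changed by −0.08 percentage points.

May: labor force = 120.50 + 3.88 = 124.38; u = 3.88/124.38 = 3.12%.
June: labor force = 119.45 + 3.74 = 123.19; u = 3.74/123.19 = 3.04%.
Change = 3.04% − 3.12% = −0.08 pp.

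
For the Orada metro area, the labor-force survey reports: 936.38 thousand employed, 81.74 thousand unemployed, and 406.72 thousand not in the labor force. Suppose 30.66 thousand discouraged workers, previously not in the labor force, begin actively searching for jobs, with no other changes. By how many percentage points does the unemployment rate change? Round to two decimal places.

Initially, labor force = 936.38 + 81.74 = 1,018.12 thousand, so u = 81.74/1,018.12 = 8.03%.
After the change, unemployed and labor force both rise by 30.66 → E = 936.38, U = 112.40, labor force = 1,048.78 thousand.
New unemployment rate = 112.40 / 1,048.78 = 10.72%.
Change = 10.72% − 8.03% = +2.69 percentage points.

The unemployment rate changes by +2.69 percentage points.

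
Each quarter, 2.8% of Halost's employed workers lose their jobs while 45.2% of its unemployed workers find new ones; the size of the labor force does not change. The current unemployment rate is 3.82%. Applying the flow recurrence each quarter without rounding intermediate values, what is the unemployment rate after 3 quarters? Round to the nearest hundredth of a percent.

Unemployment rate after three quarters ≈ 5.55%.

With a fixed labor force, u_{t+1} = u_t + s·(1−u_t) − f·u_t = u_t·(1−s−f) + s.
Here 1−s−f = 0.520 and s = 0.028.
u_1 = 0.038200 × 0.520 + 0.028 = 0.047864.
u_2 = 0.047864 × 0.520 + 0.028 = 0.052889.
u_3 = 0.052889 × 0.520 + 0.028 = 0.055502.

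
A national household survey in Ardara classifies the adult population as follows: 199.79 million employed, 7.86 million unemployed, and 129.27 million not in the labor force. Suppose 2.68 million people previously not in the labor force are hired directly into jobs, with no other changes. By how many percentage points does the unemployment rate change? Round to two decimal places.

Initially, labor force = 199.79 + 7.86 = 207.65 million, so u = 7.86/207.65 = 3.79%.
After the change, employed and labor force both rise by 2.68; unemployed unchanged → E = 202.47, U = 7.86, labor force = 210.33 million.
New unemployment rate = 7.86 / 210.33 = 3.74%.
Change = 3.74% − 3.79% = −0.05 percentage points.

The unemployment rate changes by −0.05 percentage points.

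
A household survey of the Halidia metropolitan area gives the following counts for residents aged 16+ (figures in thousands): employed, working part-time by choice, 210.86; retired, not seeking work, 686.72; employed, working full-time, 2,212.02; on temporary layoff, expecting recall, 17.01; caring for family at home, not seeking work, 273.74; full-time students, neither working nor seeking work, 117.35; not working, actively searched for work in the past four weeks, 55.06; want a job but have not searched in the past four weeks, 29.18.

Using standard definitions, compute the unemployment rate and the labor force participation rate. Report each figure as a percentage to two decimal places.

Unemployment rate ≈ 2.89%; labor force participation rate ≈ 69.27%.

Employed = 210.86 + 2,212.02 = 2,422.88 thousand.
Unemployed = 17.01 + 55.06 = 72.07 thousand (jobless and actively searching, or on temporary layoff).
Labor force = 2,422.88 + 72.07 = 2,494.95 thousand.
Not in labor force = 686.72 + 273.74 + 117.35 + 29.18 = 1,106.99 thousand (those not working and not actively searching are outside the labor force — including those who want a job but have given up searching).
Civilian working-age population = 2,494.95 + 1,106.99 = 3,601.94 thousand.
Unemployment rate = 72.07 / 2,494.95 = 2.89%.
Labor force participation rate = 2,494.95 / 3,601.94 = 69.27%.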